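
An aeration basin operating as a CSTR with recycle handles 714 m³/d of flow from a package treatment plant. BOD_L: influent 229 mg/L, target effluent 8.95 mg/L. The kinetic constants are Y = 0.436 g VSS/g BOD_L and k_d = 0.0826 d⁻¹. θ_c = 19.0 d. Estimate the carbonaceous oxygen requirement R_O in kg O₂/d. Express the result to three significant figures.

R_O ≈ 119 kg O₂/d

Observed yield with endogenous decay: Y_obs = Y / (1 + k_d·θ_c) = 0.436 / (1 + 0.0826 × 19.0) = 0.436 / 2.569 = 0.1697 g VSS/g BOD_L.
Substrate removed = Q·(S₀ − S) = 714 m³/d × (229 − 8.95) g/m³ = 1.57×10^5 g/d = 157.1 kg/d.
P_X = Y_obs·Q·(S₀ − S) = 0.1697 × 157.1 = 26.66 kg VSS/d.
R_O = Q·ΔS − 1.42 P_X = 157.1 − 37.86 = 119.3 kg O₂/d.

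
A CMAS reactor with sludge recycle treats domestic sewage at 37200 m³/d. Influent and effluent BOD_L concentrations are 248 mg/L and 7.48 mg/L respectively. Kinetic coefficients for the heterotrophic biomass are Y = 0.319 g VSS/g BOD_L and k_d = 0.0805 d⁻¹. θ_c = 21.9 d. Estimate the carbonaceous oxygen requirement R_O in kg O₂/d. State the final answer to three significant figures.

Correct the yield for decay: Y_obs = Y/(1 + k_d θ_c) = 0.319 / (1 + 0.0805 × 21.9) = 0.319 / 2.763 = 0.1155.
Mass of BOD_L removed per day: Q(S₀ − S) = 37200 × 240.5 g/m³ = 8947 kg/d.
P_X = Y_obs·Q·(S₀ − S) = 0.1155 × 8947 = 1033 kg VSS/d.
Carbonaceous O₂ demand = substrate oxidised − cell-mass equivalent = 8947 − 1.42 × 1033 = 7480 kg O₂/d.

R_O ≈ 7480 kg O₂/d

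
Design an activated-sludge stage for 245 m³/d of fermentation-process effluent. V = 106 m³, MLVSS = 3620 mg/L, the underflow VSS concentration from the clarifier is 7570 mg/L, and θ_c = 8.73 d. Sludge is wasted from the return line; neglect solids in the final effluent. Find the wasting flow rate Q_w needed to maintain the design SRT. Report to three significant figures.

Q_w ≈ 5.81 m³/d

Wasting from the return line (neglecting effluent solids): Q_w = V·X / (θ_c·X_r) = 106.0 × 3620 / (8.73 × 7570) = 5.806 m³/d.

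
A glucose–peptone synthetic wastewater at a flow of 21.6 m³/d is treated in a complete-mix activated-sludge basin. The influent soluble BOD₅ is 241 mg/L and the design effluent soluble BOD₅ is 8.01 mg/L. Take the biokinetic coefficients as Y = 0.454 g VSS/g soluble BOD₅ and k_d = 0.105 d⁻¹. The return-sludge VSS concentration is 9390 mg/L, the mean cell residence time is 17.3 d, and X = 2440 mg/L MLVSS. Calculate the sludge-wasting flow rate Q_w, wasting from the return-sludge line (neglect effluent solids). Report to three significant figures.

Q_w ≈ 0.0864 m³/d

From the SRT design equation V = Y Q (S₀−S) θ_c / [X (1 + k_d θ_c)] = 0.454 × 21.6 × (241 − 8.01) × 17.3 / [2440 × (1 + 0.105 × 17.3)] = 3.95×10^4 / 6872 = 5.752 m³.
θ_c = V·X/(Q_w·X_r) when wasting from the recycle, so Q_w = V·X/(θ_c·X_r) = 5.752 × 2440 / (17.3 × 9390) = 0.08639 m³/d.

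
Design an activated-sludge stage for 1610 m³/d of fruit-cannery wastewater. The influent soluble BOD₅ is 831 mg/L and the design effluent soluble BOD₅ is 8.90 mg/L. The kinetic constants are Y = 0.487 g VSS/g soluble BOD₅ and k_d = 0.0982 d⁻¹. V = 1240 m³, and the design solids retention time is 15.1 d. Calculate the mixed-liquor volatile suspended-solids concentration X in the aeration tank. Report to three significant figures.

X = Y·Q·ΔS·θ_c / [V·(1 + k_d θ_c)] = 0.487 × 1610 × (831 − 8.90) × 15.1 / [1240 × (1 + 0.0982 × 15.1)] = 3161 mg/L.

X ≈ 3160 mg/L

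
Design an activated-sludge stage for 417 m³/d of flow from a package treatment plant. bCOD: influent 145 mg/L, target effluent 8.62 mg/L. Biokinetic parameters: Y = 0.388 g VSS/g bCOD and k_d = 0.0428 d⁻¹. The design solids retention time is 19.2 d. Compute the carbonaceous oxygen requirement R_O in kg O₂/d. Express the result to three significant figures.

R_O ≈ 39.7 kg O₂/d

Y_obs = Y / (1 + k_d θ_c) = 0.388 / (1 + 0.0428 × 19.2) = 0.388 / 1.822 = 0.2130.
Substrate removed = Q·(S₀ − S) = 417 m³/d × (145 − 8.62) g/m³ = 5.69×10^4 g/d = 56.87 kg/d.
Net sludge production P_X = 0.2130 × 56.87 = 12.11 kg VSS/d.
R_O = Q·(S₀ − S) − 1.42·P_X = 56.87 − 1.42 × 12.11 = 39.67 kg O₂/d.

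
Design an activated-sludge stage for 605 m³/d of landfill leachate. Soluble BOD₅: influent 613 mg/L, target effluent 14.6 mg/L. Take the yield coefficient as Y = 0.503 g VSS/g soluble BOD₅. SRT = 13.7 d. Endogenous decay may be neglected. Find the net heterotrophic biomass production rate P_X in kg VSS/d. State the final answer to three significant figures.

With endogenous decay neglected, the observed yield equals the true yield: Y_obs = Y = 0.503 g VSS/g soluble BOD₅.
Substrate removed = Q·(S₀ − S) = 605 m³/d × (613 − 14.6) g/m³ = 3.62×10^5 g/d = 362.0 kg/d.
Biomass produced: P_X = Y_obs·Q·ΔS = 0.5030 × 362.0 ≈ 182.1 kg VSS/d.

P_X ≈ 182 kg VSS/d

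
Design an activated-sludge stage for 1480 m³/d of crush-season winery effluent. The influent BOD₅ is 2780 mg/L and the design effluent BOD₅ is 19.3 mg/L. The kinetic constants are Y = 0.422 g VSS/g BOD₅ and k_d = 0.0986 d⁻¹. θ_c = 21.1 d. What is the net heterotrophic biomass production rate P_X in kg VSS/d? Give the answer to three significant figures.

P_X ≈ 560 kg VSS/d

Observed yield with endogenous decay: Y_obs = Y / (1 + k_d·θ_c) = 0.422 / (1 + 0.0986 × 21.1) = 0.422 / 3.080 = 0.1370 g VSS/g BOD₅.
Mass of BOD₅ removed per day: Q(S₀ − S) = 1480 × 2761 g/m³ = 4086 kg/d.
Net biomass production P_X = Y_obs × Q·(S₀ − S) = 0.1370 × 4086 = 559.7 kg VSS/d.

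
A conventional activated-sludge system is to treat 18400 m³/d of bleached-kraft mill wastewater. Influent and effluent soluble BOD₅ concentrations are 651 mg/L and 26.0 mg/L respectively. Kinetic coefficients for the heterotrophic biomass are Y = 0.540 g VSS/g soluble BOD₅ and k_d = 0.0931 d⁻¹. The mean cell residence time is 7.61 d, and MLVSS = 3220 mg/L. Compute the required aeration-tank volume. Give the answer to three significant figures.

Rearranging the biomass balance for a CMAS with decay, V = Y·Q·ΔS·θ_c / [X·(1+k_d θ_c)] = 0.540 × 18400 × (651 − 26.0) × 7.61 / [3220 × (1 + 0.0931 × 7.61)] = 4.73×10^7 / 5501 = 8590 m³.

V ≈ 8590 m³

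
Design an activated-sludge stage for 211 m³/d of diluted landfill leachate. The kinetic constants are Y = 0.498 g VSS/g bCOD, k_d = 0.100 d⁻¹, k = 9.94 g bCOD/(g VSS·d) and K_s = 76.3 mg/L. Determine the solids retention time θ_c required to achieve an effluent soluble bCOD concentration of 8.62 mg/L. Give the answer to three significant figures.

θ_c ≈ 2.48 d

From 1/θ_c = Y·k·S/(K_s + S) − k_d: Y·k·S/(K_s+S) = 0.498 × 9.94 × 8.62 / (76.3 + 8.62) = 0.5025 d⁻¹.
θ_c = 1/(μ − k_d) = 1/(0.5025 − 0.100) = 1/0.4025 = 2.485 d.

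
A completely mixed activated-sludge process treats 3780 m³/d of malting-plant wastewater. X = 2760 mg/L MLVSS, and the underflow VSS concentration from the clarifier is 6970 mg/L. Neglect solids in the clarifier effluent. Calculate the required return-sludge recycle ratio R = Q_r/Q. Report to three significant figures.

Solids balance on the clarifier gives (1+R)X = R·X_r, so R = X/(X_r − X) = 2760 / (6970 − 2760) = 0.6556.

R ≈ 0.656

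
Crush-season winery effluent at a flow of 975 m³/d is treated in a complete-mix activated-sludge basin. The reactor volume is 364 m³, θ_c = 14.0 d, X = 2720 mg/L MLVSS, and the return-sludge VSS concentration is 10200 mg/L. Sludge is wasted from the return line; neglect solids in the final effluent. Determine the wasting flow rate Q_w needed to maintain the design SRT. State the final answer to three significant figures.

Q_w ≈ 6.93 m³/d

θ_c = V·X/(Q_w·X_r) when wasting from the recycle, so Q_w = V·X/(θ_c·X_r) = 364.0 × 2720 / (14.0 × 10200) = 6.933 m³/d.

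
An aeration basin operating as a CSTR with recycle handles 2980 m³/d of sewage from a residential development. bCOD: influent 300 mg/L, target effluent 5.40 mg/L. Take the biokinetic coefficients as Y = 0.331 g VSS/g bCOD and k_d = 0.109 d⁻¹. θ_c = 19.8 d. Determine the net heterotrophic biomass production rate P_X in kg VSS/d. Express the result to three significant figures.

P_X ≈ 92.0 kg VSS/d

Correct the yield for decay: Y_obs = Y/(1 + k_d θ_c) = 0.331 / (1 + 0.109 × 19.8) = 0.331 / 3.158 = 0.1048.
Q·(S₀ − S) = 2980 × (300 − 5.40) × 10⁻³ = 877.9 kg/d removed.
P_X = Y_obs · Q(S₀ − S) = 0.1048 × 877.9 = 92.01 kg VSS/d.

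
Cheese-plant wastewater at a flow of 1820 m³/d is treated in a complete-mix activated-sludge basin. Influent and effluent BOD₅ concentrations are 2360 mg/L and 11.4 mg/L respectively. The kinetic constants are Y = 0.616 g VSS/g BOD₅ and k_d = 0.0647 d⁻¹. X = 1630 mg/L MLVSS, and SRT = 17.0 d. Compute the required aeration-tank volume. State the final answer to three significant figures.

Rearranging the biomass balance for a CMAS with decay, V = Y·Q·ΔS·θ_c / [X·(1+k_d θ_c)] = 0.616 × 1820 × (2360 − 11.4) × 17.0 / [1630 × (1 + 0.0647 × 17.0)] = 4.48×10^7 / 3423 = 13077 m³.

V ≈ 13100 m³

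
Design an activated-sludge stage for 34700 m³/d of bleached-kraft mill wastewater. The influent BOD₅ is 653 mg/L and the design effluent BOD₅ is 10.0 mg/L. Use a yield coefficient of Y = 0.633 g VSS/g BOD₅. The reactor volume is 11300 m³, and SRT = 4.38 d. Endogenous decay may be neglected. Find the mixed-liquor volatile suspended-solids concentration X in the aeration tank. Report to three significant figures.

From V·X = Y·Q·(S₀ − S)·θ_c (decay neglected): X = 0.633 × 34700 × (653 − 10.0) × 4.38 / 11300 = 5474 mg/L.

X ≈ 5470 mg/L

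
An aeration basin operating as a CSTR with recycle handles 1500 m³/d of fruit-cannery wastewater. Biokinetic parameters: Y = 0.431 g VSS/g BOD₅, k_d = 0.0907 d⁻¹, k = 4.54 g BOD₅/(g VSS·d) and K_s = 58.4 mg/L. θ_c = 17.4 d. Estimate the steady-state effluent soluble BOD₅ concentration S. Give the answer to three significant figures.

From the Monod/SRT balance for a CMAS, S = K_s·(1+k_d θ_c)/[θ_c·(Y k − k_d) − 1] = 58.4 × (1 + 0.0907 × 17.4) / [17.4 × (0.431 × 4.54 − 0.0907) − 1] = 150.6 / 31.47 = 4.785 mg/L.

S ≈ 4.78 mg/L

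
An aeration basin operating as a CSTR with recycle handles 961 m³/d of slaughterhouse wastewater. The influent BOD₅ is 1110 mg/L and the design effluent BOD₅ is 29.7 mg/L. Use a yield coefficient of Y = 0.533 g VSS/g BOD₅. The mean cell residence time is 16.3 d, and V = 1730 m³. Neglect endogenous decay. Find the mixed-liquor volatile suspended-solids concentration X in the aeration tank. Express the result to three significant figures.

Without decay, X = Y Q (S₀−S) θ_c / V = 0.533 × 961 × (1110 − 29.7) × 16.3 / 1730 = 5214 mg/L.

X ≈ 5210 mg/L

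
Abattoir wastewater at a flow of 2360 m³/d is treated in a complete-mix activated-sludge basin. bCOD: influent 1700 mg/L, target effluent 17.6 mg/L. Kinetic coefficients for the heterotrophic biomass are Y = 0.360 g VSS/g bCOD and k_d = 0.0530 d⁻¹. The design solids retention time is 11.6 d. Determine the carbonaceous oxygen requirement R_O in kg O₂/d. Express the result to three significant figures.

R_O ≈ 2710 kg O₂/d

Observed yield with endogenous decay: Y_obs = Y / (1 + k_d·θ_c) = 0.360 / (1 + 0.0530 × 11.6) = 0.360 / 1.615 = 0.2229 g VSS/g bCOD.
Mass of bCOD removed per day: Q(S₀ − S) = 2360 × 1682 g/m³ = 3970 kg/d.
Net sludge production P_X = 0.2229 × 3970 = 885.2 kg VSS/d.
R_O = Q·(S₀ − S) − 1.42·P_X = 3970 − 1.42 × 885.2 = 2714 kg O₂/d.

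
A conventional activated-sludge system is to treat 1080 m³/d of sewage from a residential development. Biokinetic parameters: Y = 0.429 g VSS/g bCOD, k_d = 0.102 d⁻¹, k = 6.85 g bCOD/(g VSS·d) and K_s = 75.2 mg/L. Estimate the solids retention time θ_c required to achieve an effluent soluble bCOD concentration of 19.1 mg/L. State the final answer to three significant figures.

At the target effluent, Y k S/(K_s+S) = 0.429×6.85×19.1/94.30 = 0.5952 d⁻¹.
θ_c = 1/(μ − k_d) = 1/(0.5952 − 0.102) = 1/0.4932 = 2.028 d.

θ_c ≈ 2.03 d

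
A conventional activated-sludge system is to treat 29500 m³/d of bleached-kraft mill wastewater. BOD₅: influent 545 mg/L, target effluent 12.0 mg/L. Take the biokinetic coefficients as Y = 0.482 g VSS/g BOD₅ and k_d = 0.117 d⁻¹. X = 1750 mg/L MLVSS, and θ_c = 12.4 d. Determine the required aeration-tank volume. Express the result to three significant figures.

From the SRT design equation V = Y Q (S₀−S) θ_c / [X (1 + k_d θ_c)] = 0.482 × 29500 × (545 − 12.0) × 12.4 / [1750 × (1 + 0.117 × 12.4)] = 9.4×10^7 / 4289 = 21911 m³.

V ≈ 21900 m³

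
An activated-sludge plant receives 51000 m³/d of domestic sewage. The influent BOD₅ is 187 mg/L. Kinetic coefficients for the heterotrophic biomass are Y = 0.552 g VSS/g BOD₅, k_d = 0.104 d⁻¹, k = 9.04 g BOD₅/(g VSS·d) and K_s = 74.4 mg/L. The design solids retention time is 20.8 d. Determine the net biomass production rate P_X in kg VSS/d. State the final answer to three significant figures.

From the Monod/SRT balance for a CMAS, S = K_s·(1+k_d θ_c)/[θ_c·(Y k − k_d) − 1] = 74.4 × (1 + 0.104 × 20.8) / [20.8 × (0.552 × 9.04 − 0.104) − 1] = 235.3 / 100.6 = 2.339 mg/L.
Correct the yield for decay: Y_obs = Y/(1 + k_d θ_c) = 0.552 / (1 + 0.104 × 20.8) = 0.552 / 3.163 = 0.1745.
Mass of BOD₅ removed per day: Q(S₀ − S) = 51000 × 184.7 g/m³ = 9418 kg/d.
Net biomass production P_X = Y_obs × Q·(S₀ − S) = 0.1745 × 9418 = 1643 kg VSS/d.

P_X ≈ 1640 kg VSS/d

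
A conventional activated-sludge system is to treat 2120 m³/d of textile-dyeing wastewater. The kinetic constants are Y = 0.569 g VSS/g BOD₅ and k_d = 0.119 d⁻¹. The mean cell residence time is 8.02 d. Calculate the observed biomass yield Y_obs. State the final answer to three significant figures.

Y_obs ≈ 0.291 g VSS/g BOD₅

The observed yield is Y_obs = Y/(1 + k_d·θ_c) = 0.569 / (1 + 0.119 × 8.02) = 0.569 / 1.954 = 0.2911 g VSS per g BOD₅ removed.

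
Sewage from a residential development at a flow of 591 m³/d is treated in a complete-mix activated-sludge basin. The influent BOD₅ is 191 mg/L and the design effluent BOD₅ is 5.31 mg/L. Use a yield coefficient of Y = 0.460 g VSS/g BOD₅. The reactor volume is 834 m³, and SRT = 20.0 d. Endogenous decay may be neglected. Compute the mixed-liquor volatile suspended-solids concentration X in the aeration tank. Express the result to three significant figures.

From V·X = Y·Q·(S₀ − S)·θ_c (decay neglected): X = 0.460 × 591 × (191 − 5.31) × 20.0 / 834 = 1211 mg/L.

X ≈ 1210 mg/L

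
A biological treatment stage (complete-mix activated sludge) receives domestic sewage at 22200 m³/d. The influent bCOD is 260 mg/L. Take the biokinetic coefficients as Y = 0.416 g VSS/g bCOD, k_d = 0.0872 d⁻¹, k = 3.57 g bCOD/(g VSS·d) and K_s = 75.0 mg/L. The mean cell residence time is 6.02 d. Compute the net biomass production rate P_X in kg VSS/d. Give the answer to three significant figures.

For a completely mixed reactor with recycle the Lawrence–McCarty relation gives S = K_s·(1 + k_d·θ_c) / [θ_c·(Y·k − k_d) − 1] = 75.0 × (1 + 0.0872 × 6.02) / [6.02 × (0.416 × 3.57 − 0.0872) − 1] = 114.4 / 7.415 = 15.42 mg/L.
Observed yield with endogenous decay: Y_obs = Y / (1 + k_d·θ_c) = 0.416 / (1 + 0.0872 × 6.02) = 0.416 / 1.525 = 0.2728 g VSS/g bCOD.
ΔS = 260 − 15.4 = 244.6 mg/L, so the substrate removal rate is 22200 × 244.6/1000 = 5430 kg bCOD/d.
P_X = Y_obs · Q(S₀ − S) = 0.2728 × 5430 = 1481 kg VSS/d.

P_X ≈ 1480 kg VSS/d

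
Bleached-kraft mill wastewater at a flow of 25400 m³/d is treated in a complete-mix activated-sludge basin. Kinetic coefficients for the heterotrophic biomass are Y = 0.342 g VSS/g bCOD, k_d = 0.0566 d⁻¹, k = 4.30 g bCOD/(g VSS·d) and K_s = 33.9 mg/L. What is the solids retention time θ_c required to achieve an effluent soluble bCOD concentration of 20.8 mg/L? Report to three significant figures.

From 1/θ_c = Y·k·S/(K_s + S) − k_d: Y·k·S/(K_s+S) = 0.342 × 4.30 × 20.8 / (33.9 + 20.8) = 0.5592 d⁻¹.
Then 1/θ_c = μ − k_d = 0.5592 − 0.0566 = 0.5026 d⁻¹, giving θ_c = 1.990 d.

θ_c ≈ 1.99 d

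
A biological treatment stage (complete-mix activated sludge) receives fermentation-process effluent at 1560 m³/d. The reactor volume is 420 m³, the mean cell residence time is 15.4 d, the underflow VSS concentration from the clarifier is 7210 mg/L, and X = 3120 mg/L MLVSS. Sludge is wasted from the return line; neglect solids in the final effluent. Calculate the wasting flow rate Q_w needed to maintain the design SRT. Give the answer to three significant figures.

θ_c = V·X/(Q_w·X_r) when wasting from the recycle, so Q_w = V·X/(θ_c·X_r) = 420.0 × 3120 / (15.4 × 7210) = 11.80 m³/d.

Q_w ≈ 11.8 m³/d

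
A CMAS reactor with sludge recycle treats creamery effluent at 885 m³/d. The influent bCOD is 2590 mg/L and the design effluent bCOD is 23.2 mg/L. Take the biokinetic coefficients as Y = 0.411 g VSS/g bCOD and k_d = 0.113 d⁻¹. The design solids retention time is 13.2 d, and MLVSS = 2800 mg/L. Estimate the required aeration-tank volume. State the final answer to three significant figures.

V ≈ 1770 m³

From the SRT design equation V = Y Q (S₀−S) θ_c / [X (1 + k_d θ_c)] = 0.411 × 885 × (2590 − 23.2) × 13.2 / [2800 × (1 + 0.113 × 13.2)] = 1.23×10^7 / 6976 = 1767 m³.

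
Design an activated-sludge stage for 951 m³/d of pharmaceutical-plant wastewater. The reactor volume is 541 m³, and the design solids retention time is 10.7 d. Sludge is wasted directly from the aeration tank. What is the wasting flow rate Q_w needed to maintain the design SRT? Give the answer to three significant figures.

Q_w ≈ 50.6 m³/d

Wasting from the aeration tank: Q_w = V / θ_c = 541.0 / 10.7 = 50.56 m³/d.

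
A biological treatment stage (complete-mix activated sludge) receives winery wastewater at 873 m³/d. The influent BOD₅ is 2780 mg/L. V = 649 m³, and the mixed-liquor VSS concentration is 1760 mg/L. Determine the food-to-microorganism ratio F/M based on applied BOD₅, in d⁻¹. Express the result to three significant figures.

F/M = Q·S₀ / (V·X) = 873 × 2780 / (649.0 × 1760) = 2.125 g BOD₅·(g VSS·d)⁻¹.

F/M ≈ 2.12 d⁻¹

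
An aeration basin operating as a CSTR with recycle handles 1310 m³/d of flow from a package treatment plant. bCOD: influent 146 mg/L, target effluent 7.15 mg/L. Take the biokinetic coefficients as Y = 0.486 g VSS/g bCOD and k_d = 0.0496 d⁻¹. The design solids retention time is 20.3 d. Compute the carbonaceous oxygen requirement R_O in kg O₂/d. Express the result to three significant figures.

R_O ≈ 119 kg O₂/d

Correct the yield for decay: Y_obs = Y/(1 + k_d θ_c) = 0.486 / (1 + 0.0496 × 20.3) = 0.486 / 2.007 = 0.2422.
Q·(S₀ − S) = 1310 × (146 − 7.15) × 10⁻³ = 181.9 kg/d removed.
Net sludge production P_X = 0.2422 × 181.9 = 44.05 kg VSS/d.
Carbonaceous O₂ demand = substrate oxidised − cell-mass equivalent = 181.9 − 1.42 × 44.05 = 119.3 kg O₂/d.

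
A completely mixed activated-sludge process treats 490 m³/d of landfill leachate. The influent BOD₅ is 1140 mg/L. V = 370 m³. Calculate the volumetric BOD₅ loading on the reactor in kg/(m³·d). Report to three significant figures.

L_v ≈ 1.51 kg BOD₅/(m³·d)

L_v = Q S₀ / V = 490 × 1140 × 10⁻³ / 370.0 = 1.510 kg/(m³·d).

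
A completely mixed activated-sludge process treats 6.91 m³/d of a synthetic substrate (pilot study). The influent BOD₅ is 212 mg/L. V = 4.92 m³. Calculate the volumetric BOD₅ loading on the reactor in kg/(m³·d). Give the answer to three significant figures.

Applied BOD₅ load per unit volume = Q·S₀/V = (6.91 × 212/1000)/4.920 = 0.2977 kg BOD₅·m⁻³·d⁻¹.

L_v ≈ 0.298 kg BOD₅/(m³·d)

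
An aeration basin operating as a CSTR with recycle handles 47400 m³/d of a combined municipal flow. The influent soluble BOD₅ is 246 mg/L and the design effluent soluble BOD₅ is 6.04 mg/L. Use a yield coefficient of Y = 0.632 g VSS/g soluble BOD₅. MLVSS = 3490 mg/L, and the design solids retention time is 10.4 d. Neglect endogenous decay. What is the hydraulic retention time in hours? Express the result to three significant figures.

With k_d = 0 the design equation reduces to V = Y Q (S₀−S) θ_c / X = 0.632 × 47400 × (246 − 6.04) × 10.4 / 3490 = 21421 m³.
τ = V/Q = 21421/47400 = 0.4519 d, or 10.85 h.

τ ≈ 10.8 h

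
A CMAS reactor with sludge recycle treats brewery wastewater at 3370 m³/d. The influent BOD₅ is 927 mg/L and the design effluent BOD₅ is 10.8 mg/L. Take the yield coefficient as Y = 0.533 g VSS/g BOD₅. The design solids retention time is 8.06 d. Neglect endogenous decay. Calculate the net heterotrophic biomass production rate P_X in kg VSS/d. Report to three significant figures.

P_X ≈ 1650 kg VSS/d

Since k_d ≈ 0, Y_obs = Y = 0.533 g VSS/g BOD₅.
Mass of BOD₅ removed per day: Q(S₀ − S) = 3370 × 916.2 g/m³ = 3088 kg/d.
Net biomass production P_X = Y_obs × Q·(S₀ − S) = 0.5330 × 3088 = 1646 kg VSS/d.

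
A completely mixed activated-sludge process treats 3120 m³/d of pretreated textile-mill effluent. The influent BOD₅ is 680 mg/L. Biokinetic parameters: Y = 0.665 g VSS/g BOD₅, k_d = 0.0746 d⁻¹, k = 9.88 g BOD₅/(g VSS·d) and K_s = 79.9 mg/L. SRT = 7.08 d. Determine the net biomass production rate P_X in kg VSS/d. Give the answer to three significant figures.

P_X ≈ 920 kg VSS/d

From the Monod/SRT balance for a CMAS, S = K_s·(1+k_d θ_c)/[θ_c·(Y k − k_d) − 1] = 79.9 × (1 + 0.0746 × 7.08) / [7.08 × (0.665 × 9.88 − 0.0746) − 1] = 122.1 / 44.99 = 2.714 mg/L.
Y_obs = Y / (1 + k_d θ_c) = 0.665 / (1 + 0.0746 × 7.08) = 0.665 / 1.528 = 0.4352.
Q·(S₀ − S) = 3120 × (680 − 2.71) × 10⁻³ = 2113 kg/d removed.
Biomass produced: P_X = Y_obs·Q·ΔS = 0.4352 × 2113 ≈ 919.6 kg VSS/d.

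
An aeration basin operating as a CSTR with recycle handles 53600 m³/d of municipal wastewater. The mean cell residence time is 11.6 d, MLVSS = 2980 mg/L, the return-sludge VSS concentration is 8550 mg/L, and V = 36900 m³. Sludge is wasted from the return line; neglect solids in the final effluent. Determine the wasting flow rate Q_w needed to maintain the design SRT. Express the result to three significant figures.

Q_w ≈ 1110 m³/d

Wasting from the return line (neglecting effluent solids): Q_w = V·X / (θ_c·X_r) = 36900 × 2980 / (11.6 × 8550) = 1109 m³/d.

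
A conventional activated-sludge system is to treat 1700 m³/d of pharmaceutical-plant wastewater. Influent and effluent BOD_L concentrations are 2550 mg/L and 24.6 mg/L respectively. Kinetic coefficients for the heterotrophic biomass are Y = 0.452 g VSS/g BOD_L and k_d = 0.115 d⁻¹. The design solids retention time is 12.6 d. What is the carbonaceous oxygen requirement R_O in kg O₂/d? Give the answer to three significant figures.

R_O ≈ 3170 kg O₂/d

Correct the yield for decay: Y_obs = Y/(1 + k_d θ_c) = 0.452 / (1 + 0.115 × 12.6) = 0.452 / 2.449 = 0.1846.
Q·(S₀ − S) = 1700 × (2550 − 24.6) × 10⁻³ = 4293 kg/d removed.
P_X = Y_obs·Q·(S₀ − S) = 0.1846 × 4293 = 792.4 kg VSS/d.
Carbonaceous O₂ demand = substrate oxidised − cell-mass equivalent = 4293 − 1.42 × 792.4 = 3168 kg O₂/d.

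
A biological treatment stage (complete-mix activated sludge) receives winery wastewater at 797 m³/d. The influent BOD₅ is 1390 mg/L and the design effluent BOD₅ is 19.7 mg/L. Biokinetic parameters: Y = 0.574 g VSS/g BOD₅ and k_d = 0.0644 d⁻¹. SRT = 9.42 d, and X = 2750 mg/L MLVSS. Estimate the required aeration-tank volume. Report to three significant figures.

V ≈ 1340 m³

Rearranging the biomass balance for a CMAS with decay, V = Y·Q·ΔS·θ_c / [X·(1+k_d θ_c)] = 0.574 × 797 × (1390 − 19.7) × 9.42 / [2750 × (1 + 0.0644 × 9.42)] = 5.91×10^6 / 4418 = 1337 m³.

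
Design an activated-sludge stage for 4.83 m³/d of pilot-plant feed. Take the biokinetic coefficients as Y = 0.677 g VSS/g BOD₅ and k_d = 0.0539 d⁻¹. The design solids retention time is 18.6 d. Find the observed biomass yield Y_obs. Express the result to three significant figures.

Y_obs ≈ 0.338 g VSS/g BOD₅

Correct the yield for decay: Y_obs = Y/(1 + k_d θ_c) = 0.677 / (1 + 0.0539 × 18.6) = 0.677 / 2.003 = 0.3381.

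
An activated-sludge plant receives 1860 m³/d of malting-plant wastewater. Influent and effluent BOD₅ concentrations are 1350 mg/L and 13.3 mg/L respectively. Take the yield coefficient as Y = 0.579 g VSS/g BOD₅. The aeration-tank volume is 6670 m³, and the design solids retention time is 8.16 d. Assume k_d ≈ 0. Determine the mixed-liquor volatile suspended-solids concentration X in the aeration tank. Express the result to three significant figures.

Without decay, X = Y Q (S₀−S) θ_c / V = 0.579 × 1860 × (1350 − 13.3) × 8.16 / 6670 = 1761 mg/L.

X ≈ 1760 mg/L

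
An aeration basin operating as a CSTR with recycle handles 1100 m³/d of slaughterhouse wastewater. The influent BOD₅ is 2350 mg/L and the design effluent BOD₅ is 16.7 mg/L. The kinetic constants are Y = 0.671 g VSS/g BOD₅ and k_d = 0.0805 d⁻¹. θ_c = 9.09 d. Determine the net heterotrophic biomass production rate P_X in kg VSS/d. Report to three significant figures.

The observed yield is Y_obs = Y/(1 + k_d·θ_c) = 0.671 / (1 + 0.0805 × 9.09) = 0.671 / 1.732 = 0.3875 g VSS per g BOD₅ removed.
Substrate removed = Q·(S₀ − S) = 1100 m³/d × (2350 − 16.7) g/m³ = 2.57×10^6 g/d = 2567 kg/d.
So the net sludge growth is P_X = 0.3875 × 2567 = 994.5 kg VSS/d.

P_X ≈ 994 kg VSS/d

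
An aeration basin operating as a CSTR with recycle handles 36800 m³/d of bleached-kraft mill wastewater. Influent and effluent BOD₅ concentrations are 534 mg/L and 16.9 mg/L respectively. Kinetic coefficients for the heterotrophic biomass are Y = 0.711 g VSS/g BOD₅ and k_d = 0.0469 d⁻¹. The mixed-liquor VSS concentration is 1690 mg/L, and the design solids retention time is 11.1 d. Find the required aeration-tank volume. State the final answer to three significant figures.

V ≈ 58400 m³

From the SRT design equation V = Y Q (S₀−S) θ_c / [X (1 + k_d θ_c)] = 0.711 × 36800 × (534 − 16.9) × 11.1 / [1690 × (1 + 0.0469 × 11.1)] = 1.5×10^8 / 2570 = 58441 m³.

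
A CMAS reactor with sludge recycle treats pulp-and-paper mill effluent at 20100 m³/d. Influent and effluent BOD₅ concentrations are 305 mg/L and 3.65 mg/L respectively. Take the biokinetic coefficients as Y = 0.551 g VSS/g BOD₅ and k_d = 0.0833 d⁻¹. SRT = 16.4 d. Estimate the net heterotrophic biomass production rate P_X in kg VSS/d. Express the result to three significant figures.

P_X ≈ 1410 kg VSS/d

The observed yield is Y_obs = Y/(1 + k_d·θ_c) = 0.551 / (1 + 0.0833 × 16.4) = 0.551 / 2.366 = 0.2329 g VSS per g BOD₅ removed.
Substrate removed = Q·(S₀ − S) = 20100 m³/d × (305 − 3.65) g/m³ = 6.06×10^6 g/d = 6057 kg/d.
Biomass produced: P_X = Y_obs·Q·ΔS = 0.2329 × 6057 ≈ 1411 kg VSS/d.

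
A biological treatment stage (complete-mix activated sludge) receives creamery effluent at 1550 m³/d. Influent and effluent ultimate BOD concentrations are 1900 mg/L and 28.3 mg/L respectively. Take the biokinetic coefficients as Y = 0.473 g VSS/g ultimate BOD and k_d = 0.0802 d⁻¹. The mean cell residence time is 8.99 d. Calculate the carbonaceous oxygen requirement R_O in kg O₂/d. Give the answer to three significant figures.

R_O ≈ 1770 kg O₂/d

Correct the yield for decay: Y_obs = Y/(1 + k_d θ_c) = 0.473 / (1 + 0.0802 × 8.99) = 0.473 / 1.721 = 0.2748.
Mass of ultimate BOD removed per day: Q(S₀ − S) = 1550 × 1872 g/m³ = 2901 kg/d.
P_X = Y_obs·Q·(S₀ − S) = 0.2748 × 2901 = 797.3 kg VSS/d.
R_O = Q·(S₀ − S) − 1.42·P_X = 2901 − 1.42 × 797.3 = 1769 kg O₂/d.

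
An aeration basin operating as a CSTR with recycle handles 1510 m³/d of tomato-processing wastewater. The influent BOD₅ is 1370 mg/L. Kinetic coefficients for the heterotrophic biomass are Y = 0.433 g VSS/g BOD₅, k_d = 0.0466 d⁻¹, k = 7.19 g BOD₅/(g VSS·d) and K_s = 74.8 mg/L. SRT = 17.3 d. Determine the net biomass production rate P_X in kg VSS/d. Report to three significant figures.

From the Monod/SRT balance for a CMAS, S = K_s·(1+k_d θ_c)/[θ_c·(Y k − k_d) − 1] = 74.8 × (1 + 0.0466 × 17.3) / [17.3 × (0.433 × 7.19 − 0.0466) − 1] = 135.1 / 52.05 = 2.595 mg/L.
Correct the yield for decay: Y_obs = Y/(1 + k_d θ_c) = 0.433 / (1 + 0.0466 × 17.3) = 0.433 / 1.806 = 0.2397.
ΔS = 1370 − 2.60 = 1367 mg/L, so the substrate removal rate is 1510 × 1367/1000 = 2065 kg BOD₅/d.
Net biomass production P_X = Y_obs × Q·(S₀ − S) = 0.2397 × 2065 = 495.0 kg VSS/d.

P_X ≈ 495 kg VSS/d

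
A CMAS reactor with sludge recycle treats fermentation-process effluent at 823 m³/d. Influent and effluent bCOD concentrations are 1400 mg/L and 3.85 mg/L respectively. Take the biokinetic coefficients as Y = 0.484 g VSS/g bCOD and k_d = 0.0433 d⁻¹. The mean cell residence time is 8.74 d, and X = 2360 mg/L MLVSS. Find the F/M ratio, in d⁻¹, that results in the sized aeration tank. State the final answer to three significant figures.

Rearranging the biomass balance for a CMAS with decay, V = Y·Q·ΔS·θ_c / [X·(1+k_d θ_c)] = 0.484 × 823 × (1400 − 3.85) × 8.74 / [2360 × (1 + 0.0433 × 8.74)] = 4.86×10^6 / 3253 = 1494 m³.
Food-to-microorganism ratio F/M = Q S₀ / (V X) = 823 × 1400 / (1494 × 2360) = 0.3268 d⁻¹.

F/M ≈ 0.327 d⁻¹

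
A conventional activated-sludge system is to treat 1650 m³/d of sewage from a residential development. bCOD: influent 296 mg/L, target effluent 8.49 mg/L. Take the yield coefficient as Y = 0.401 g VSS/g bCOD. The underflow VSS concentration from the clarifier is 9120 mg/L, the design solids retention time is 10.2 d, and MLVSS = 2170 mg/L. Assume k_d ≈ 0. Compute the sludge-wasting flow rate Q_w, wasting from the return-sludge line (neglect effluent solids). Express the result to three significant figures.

Biomass mass balance (decay neglected): V·X = Y·Q·(S₀ − S)·θ_c, so V = 0.401 × 1650 × (296 − 8.49) × 10.2 / 2170 = 894.2 m³.
θ_c = V·X/(Q_w·X_r) when wasting from the recycle, so Q_w = V·X/(θ_c·X_r) = 894.2 × 2170 / (10.2 × 9120) = 20.86 m³/d.

Q_w ≈ 20.9 m³/d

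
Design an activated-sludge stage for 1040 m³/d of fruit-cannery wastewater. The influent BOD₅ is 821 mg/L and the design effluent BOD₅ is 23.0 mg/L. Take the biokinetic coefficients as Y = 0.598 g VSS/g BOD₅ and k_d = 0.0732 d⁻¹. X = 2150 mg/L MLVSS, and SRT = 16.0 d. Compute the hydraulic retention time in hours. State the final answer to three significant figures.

Steady-state biomass mass balance: V·X·(1 + k_d·θ_c) = Y·Q·(S₀ − S)·θ_c, so V = 0.598 × 1040 × (821 − 23.0) × 16.0 / [2150 × (1 + 0.0732 × 16.0)] = 7.94×10^6 / 4668 = 1701 m³.
HRT = V/Q = 1701 m³ / 1040 m³·d⁻¹ = 1.636 d × 24 = 39.26 h.

τ ≈ 39.3 h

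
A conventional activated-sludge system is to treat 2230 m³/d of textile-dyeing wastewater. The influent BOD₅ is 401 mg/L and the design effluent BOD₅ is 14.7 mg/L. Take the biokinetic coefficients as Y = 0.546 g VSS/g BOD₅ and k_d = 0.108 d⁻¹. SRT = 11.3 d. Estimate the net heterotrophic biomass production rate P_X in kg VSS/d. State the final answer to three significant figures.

P_X ≈ 212 kg VSS/d

Y_obs = Y / (1 + k_d θ_c) = 0.546 / (1 + 0.108 × 11.3) = 0.546 / 2.220 = 0.2459.
Q·(S₀ − S) = 2230 × (401 − 14.7) × 10⁻³ = 861.4 kg/d removed.
Biomass produced: P_X = Y_obs·Q·ΔS = 0.2459 × 861.4 ≈ 211.8 kg VSS/d.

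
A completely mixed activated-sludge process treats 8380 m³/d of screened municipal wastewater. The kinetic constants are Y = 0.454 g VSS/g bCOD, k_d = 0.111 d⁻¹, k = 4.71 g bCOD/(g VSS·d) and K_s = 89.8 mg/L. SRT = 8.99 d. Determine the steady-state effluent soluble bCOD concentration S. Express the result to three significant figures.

S ≈ 10.4 mg/L

Effluent substrate depends only on kinetics and SRT: S = K_s(1 + k_d θ_c) / [θ_c(Yk − k_d) − 1] = 89.8 × (1 + 0.111 × 8.99) / [8.99 × (0.454 × 4.71 − 0.111) − 1] = 179.4 / 17.23 = 10.42 mg/L.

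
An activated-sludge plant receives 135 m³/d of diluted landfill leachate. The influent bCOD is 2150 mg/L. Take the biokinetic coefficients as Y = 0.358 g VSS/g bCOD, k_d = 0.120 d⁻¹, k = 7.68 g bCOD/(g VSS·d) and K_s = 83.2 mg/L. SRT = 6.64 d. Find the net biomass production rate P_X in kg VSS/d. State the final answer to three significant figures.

P_X ≈ 57.6 kg VSS/d

Effluent substrate depends only on kinetics and SRT: S = K_s(1 + k_d θ_c) / [θ_c(Yk − k_d) − 1] = 83.2 × (1 + 0.120 × 6.64) / [6.64 × (0.358 × 7.68 − 0.120) − 1] = 149.5 / 16.46 = 9.083 mg/L.
Y_obs = Y / (1 + k_d θ_c) = 0.358 / (1 + 0.120 × 6.64) = 0.358 / 1.797 = 0.1992.
Substrate removed = Q·(S₀ − S) = 135 m³/d × (2150 − 9.08) g/m³ = 2.89×10^5 g/d = 289.0 kg/d.
Net biomass production P_X = Y_obs × Q·(S₀ − S) = 0.1992 × 289.0 = 57.59 kg VSS/d.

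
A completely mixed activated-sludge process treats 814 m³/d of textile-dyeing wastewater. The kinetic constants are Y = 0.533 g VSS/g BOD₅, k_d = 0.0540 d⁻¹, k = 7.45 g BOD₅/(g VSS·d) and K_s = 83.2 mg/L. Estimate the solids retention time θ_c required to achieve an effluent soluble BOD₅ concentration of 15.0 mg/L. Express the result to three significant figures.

From 1/θ_c = Y·k·S/(K_s + S) − k_d: Y·k·S/(K_s+S) = 0.533 × 7.45 × 15.0 / (83.2 + 15.0) = 0.6065 d⁻¹.
Then 1/θ_c = μ − k_d = 0.6065 − 0.0540 = 0.5525 d⁻¹, giving θ_c = 1.810 d.

θ_c ≈ 1.81 d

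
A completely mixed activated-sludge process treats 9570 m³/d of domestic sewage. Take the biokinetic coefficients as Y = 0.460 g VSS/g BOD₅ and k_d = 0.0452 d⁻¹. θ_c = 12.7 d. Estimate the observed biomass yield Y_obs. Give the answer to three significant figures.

Observed yield with endogenous decay: Y_obs = Y / (1 + k_d·θ_c) = 0.460 / (1 + 0.0452 × 12.7) = 0.460 / 1.574 = 0.2922 g VSS/g BOD₅.

Y_obs ≈ 0.292 g VSS/g BOD₅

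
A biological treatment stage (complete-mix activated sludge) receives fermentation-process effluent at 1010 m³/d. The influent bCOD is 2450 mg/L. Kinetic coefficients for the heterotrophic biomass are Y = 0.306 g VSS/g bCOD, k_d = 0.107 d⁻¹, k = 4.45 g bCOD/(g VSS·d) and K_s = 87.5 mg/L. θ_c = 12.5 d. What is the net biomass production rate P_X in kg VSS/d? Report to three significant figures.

P_X ≈ 322 kg VSS/d

From the Monod/SRT balance for a CMAS, S = K_s·(1+k_d θ_c)/[θ_c·(Y k − k_d) − 1] = 87.5 × (1 + 0.107 × 12.5) / [12.5 × (0.306 × 4.45 − 0.107) − 1] = 204.5 / 14.68 = 13.93 mg/L.
Correct the yield for decay: Y_obs = Y/(1 + k_d θ_c) = 0.306 / (1 + 0.107 × 12.5) = 0.306 / 2.337 = 0.1309.
Mass of bCOD removed per day: Q(S₀ − S) = 1010 × 2436 g/m³ = 2460 kg/d.
P_X = Y_obs · Q(S₀ − S) = 0.1309 × 2460 = 322.1 kg VSS/d.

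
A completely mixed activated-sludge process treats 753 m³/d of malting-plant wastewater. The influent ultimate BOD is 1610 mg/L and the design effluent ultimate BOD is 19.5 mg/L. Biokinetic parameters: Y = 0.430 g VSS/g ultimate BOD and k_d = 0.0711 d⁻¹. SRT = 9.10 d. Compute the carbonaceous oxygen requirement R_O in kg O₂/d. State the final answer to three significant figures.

R_O ≈ 754 kg O₂/d

Y_obs = Y / (1 + k_d θ_c) = 0.430 / (1 + 0.0711 × 9.10) = 0.430 / 1.647 = 0.2611.
ΔS = 1610 − 19.5 = 1590 mg/L, so the substrate removal rate is 753 × 1590/1000 = 1198 kg ultimate BOD/d.
Biomass synthesised: P_X = Y_obs × 1198 = 312.7 kg VSS/d.
R_O = Q·ΔS − 1.42 P_X = 1198 − 444.0 = 753.6 kg O₂/d.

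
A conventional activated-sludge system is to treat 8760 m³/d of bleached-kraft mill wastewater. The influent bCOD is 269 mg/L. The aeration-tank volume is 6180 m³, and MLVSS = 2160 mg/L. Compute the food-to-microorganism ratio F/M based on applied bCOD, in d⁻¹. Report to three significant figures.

Food-to-microorganism ratio F/M = Q S₀ / (V X) = 8760 × 269 / (6180 × 2160) = 0.1765 d⁻¹.

F/M ≈ 0.177 d⁻¹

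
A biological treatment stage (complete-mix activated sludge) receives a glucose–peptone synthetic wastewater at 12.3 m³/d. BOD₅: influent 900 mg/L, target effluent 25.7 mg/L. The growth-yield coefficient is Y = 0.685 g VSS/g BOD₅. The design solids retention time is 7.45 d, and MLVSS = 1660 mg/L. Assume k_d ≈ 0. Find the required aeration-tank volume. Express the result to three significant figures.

Biomass mass balance (decay neglected): V·X = Y·Q·(S₀ − S)·θ_c, so V = 0.685 × 12.3 × (900 − 25.7) × 7.45 / 1660 = 33.06 m³.

V ≈ 33.1 m³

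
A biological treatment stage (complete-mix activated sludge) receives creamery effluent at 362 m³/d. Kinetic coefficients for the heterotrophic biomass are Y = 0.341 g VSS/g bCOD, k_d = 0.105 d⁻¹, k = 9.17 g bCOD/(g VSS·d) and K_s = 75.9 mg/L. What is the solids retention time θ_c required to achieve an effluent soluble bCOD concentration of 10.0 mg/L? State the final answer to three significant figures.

θ_c ≈ 3.86 d

At the target effluent, Y k S/(K_s+S) = 0.341×9.17×10.0/85.90 = 0.3640 d⁻¹.
θ_c = 1/(μ − k_d) = 1/(0.3640 − 0.105) = 1/0.2590 = 3.861 d.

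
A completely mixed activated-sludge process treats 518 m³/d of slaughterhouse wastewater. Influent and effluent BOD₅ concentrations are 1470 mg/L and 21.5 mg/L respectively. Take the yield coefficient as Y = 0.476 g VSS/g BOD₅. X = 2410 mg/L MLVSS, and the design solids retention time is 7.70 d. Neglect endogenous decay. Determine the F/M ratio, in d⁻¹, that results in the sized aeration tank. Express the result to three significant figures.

F/M ≈ 0.277 d⁻¹

With k_d = 0 the design equation reduces to V = Y Q (S₀−S) θ_c / X = 0.476 × 518 × (1470 − 21.5) × 7.70 / 2410 = 1141 m³.
F/M = applied load / biomass = Q·S₀/(V·X) = 518 × 1470 / (1141 × 2410) = 0.2769 d⁻¹.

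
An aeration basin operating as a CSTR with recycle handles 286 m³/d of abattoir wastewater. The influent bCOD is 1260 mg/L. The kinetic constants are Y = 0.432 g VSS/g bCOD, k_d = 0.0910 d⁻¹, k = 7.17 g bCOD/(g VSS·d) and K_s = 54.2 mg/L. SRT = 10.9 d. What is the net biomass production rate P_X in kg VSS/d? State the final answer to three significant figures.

From the Monod/SRT balance for a CMAS, S = K_s·(1+k_d θ_c)/[θ_c·(Y k − k_d) − 1] = 54.2 × (1 + 0.0910 × 10.9) / [10.9 × (0.432 × 7.17 − 0.0910) − 1] = 108.0 / 31.77 = 3.398 mg/L.
The observed yield is Y_obs = Y/(1 + k_d·θ_c) = 0.432 / (1 + 0.0910 × 10.9) = 0.432 / 1.992 = 0.2169 g VSS per g bCOD removed.
Mass of bCOD removed per day: Q(S₀ − S) = 286 × 1257 g/m³ = 359.4 kg/d.
Net biomass production P_X = Y_obs × Q·(S₀ − S) = 0.2169 × 359.4 = 77.94 kg VSS/d.

P_X ≈ 77.9 kg VSS/d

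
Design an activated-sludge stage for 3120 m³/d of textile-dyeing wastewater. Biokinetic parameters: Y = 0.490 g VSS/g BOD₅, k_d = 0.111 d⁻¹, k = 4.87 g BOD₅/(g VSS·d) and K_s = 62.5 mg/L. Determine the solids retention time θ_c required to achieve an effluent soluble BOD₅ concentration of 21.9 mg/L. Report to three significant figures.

At the target effluent, Y k S/(K_s+S) = 0.490×4.87×21.9/84.40 = 0.6192 d⁻¹.
θ_c = 1/(μ − k_d) = 1/(0.6192 − 0.111) = 1/0.5082 = 1.968 d.

θ_c ≈ 1.97 d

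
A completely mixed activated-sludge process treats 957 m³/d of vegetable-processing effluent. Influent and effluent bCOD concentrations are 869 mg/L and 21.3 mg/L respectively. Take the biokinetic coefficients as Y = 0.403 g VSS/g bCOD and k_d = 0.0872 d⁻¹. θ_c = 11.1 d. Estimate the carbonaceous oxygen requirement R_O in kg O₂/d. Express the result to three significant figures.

Y_obs = Y / (1 + k_d θ_c) = 0.403 / (1 + 0.0872 × 11.1) = 0.403 / 1.968 = 0.2048.
Q·(S₀ − S) = 957 × (869 − 21.3) × 10⁻³ = 811.2 kg/d removed.
Net sludge production P_X = 0.2048 × 811.2 = 166.1 kg VSS/d.
Carbonaceous O₂ demand = substrate oxidised − cell-mass equivalent = 811.2 − 1.42 × 166.1 = 575.3 kg O₂/d.

R_O ≈ 575 kg O₂/d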